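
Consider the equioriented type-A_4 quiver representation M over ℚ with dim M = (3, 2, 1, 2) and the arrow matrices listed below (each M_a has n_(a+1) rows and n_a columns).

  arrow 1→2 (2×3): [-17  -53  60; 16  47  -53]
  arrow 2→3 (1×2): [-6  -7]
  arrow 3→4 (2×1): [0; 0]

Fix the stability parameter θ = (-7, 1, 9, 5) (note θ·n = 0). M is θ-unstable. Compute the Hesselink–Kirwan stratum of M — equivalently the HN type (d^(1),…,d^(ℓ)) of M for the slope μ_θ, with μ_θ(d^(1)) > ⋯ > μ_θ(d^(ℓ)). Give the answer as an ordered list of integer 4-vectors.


Via rank(M_{q-1}∘⋯∘M_p): M ≅ I[1,1], I[1,2], I[1,3], I[4,4]^2.
μ_θ-semistable layers: μ^(1)=9; μ^(2)=5; μ^(3)=1; μ^(4)=-7

((0, 0, 1, 0); (0, 0, 0, 2); (0, 2, 0, 0); (3, 0, 0, 0))


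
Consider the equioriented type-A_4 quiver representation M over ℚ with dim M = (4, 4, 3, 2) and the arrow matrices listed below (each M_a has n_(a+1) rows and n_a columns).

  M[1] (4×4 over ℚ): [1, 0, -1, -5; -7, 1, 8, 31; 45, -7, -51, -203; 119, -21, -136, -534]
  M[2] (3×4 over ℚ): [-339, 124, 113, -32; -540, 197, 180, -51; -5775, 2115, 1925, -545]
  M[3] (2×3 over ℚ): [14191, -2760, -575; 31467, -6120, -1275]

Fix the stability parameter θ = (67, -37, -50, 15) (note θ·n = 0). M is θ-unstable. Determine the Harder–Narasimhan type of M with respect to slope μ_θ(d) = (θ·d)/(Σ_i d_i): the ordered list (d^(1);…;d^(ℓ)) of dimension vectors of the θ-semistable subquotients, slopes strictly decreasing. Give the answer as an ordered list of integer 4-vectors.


Via rank(M_{q-1}∘⋯∘M_p): M ≅ I[1,2]^2, I[1,3], I[1,4], I[3,3], I[4,4].
μ_θ-semistable layers: μ^(1)=15; μ^(2)=-20/3; μ^(3)=-50

((2, 2, 0, 2); (2, 2, 2, 0); (0, 0, 1, 0))


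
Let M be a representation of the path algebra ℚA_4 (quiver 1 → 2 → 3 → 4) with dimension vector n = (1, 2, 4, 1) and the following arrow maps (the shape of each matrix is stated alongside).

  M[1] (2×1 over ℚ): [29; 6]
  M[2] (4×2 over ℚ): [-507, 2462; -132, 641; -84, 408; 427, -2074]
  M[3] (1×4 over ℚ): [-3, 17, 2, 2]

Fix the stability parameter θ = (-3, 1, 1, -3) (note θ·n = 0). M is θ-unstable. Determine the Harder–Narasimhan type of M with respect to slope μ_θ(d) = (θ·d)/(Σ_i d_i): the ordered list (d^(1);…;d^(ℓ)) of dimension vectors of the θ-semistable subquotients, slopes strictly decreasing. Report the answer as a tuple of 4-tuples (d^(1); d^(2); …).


Via rank(M_{q-1}∘⋯∘M_p): M ≅ I[1,4], I[2,3], I[3,3]^2.
μ_θ-semistable layers: μ^(1)=1; μ^(2)=-1/3; μ^(3)=-3

((0, 1, 3, 0); (0, 1, 1, 1); (1, 0, 0, 0))


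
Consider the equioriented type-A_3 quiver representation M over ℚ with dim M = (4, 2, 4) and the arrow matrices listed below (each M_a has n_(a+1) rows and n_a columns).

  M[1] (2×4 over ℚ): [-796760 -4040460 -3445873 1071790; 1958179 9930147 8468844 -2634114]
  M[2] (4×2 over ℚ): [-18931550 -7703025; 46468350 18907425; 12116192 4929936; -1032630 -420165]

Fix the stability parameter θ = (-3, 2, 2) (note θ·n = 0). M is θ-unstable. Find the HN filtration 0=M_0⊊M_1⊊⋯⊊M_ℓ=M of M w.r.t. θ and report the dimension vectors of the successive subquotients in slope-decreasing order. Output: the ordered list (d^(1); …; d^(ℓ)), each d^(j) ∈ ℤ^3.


Via rank(M_{q-1}∘⋯∘M_p): M ≅ I[1,1]^2, I[1,2], I[1,3], I[3,3]^3.
μ_θ-semistable layers: μ^(1)=2; μ^(2)=-3

((0, 2, 4); (4, 0, 0))


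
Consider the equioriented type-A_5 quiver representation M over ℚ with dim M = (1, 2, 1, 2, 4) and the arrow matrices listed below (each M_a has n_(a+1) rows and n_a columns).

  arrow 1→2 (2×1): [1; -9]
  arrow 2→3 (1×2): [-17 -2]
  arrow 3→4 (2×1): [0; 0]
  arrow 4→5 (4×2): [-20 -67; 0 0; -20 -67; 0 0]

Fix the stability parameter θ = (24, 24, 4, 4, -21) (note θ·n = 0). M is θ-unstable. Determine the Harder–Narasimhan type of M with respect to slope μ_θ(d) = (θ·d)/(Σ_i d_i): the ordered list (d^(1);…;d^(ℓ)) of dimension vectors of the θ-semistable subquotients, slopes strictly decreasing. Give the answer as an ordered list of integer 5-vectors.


Via rank(M_{q-1}∘⋯∘M_p): M ≅ I[1,3], I[2,2], I[4,4], I[4,5], I[5,5]^3.
μ_θ-semistable layers: μ^(1)=24; μ^(2)=52/3; μ^(3)=4; μ^(4)=-17/2; μ^(5)=-21

((0, 1, 0, 0, 0); (1, 1, 1, 0, 0); (0, 0, 0, 1, 0); (0, 0, 0, 1, 1); (0, 0, 0, 0, 3))


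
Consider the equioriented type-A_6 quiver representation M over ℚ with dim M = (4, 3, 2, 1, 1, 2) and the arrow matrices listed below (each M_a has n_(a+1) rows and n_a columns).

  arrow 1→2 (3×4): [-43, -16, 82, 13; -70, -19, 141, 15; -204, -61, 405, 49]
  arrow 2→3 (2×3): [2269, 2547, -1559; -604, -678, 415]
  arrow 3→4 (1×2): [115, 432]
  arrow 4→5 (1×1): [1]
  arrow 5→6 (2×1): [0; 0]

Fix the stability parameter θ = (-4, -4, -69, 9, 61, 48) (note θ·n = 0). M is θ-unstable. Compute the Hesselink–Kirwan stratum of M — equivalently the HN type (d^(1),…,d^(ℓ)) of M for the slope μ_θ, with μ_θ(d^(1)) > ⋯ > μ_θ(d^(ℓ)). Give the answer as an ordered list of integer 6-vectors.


Via rank(M_{q-1}∘⋯∘M_p): M ≅ I[1,1], I[1,2], I[1,3], I[1,5], I[6,6]^2.
μ_θ-semistable layers: μ^(1)=61; μ^(2)=48; μ^(3)=9; μ^(4)=-4; μ^(5)=-77/3

((0, 0, 0, 0, 1, 0); (0, 0, 0, 0, 0, 2); (0, 0, 0, 1, 0, 0); (2, 1, 0, 0, 0, 0); (2, 2, 2, 0, 0, 0))


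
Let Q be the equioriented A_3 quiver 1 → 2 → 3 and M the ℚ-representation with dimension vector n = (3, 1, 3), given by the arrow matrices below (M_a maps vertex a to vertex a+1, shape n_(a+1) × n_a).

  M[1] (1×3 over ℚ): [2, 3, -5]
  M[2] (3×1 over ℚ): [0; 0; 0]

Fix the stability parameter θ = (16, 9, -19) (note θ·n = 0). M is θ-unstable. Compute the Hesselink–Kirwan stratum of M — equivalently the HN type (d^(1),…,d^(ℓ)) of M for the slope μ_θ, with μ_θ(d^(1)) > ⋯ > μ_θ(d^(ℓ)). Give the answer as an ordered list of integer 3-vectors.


Via rank(M_{q-1}∘⋯∘M_p): M ≅ I[1,1]^2, I[1,2], I[3,3]^3.
μ_θ-semistable layers: μ^(1)=16; μ^(2)=25/2; μ^(3)=-19

((2, 0, 0); (1, 1, 0); (0, 0, 3))


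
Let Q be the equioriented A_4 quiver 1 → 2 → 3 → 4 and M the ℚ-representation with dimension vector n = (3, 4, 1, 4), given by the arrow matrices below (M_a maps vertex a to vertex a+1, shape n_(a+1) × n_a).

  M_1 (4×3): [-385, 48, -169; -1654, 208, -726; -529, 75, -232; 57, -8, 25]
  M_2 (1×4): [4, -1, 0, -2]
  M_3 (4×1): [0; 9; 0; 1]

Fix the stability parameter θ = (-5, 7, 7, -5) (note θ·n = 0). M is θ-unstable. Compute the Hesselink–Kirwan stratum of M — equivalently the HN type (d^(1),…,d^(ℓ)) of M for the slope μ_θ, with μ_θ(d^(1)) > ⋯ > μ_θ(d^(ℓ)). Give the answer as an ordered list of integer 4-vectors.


Via rank(M_{q-1}∘⋯∘M_p): M ≅ I[1,1], I[1,2]^2, I[2,2], I[2,4], I[4,4]^3.
μ_θ-semistable layers: μ^(1)=7; μ^(2)=3; μ^(3)=-5

((0, 3, 0, 0); (0, 1, 1, 1); (3, 0, 0, 3))


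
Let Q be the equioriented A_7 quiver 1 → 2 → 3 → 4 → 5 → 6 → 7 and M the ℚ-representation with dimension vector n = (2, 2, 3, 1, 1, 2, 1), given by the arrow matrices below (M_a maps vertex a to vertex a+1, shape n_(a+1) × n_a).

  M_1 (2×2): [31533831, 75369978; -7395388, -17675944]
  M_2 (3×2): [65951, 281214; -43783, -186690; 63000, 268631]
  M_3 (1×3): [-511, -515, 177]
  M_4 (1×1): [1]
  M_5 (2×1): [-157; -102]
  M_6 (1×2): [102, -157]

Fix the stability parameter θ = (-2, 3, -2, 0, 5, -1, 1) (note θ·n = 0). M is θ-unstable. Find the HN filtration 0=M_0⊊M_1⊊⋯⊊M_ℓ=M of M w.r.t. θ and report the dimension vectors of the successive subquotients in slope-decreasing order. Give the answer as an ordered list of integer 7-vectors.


Interval decomposition of M: I[1,1], I[1,3], I[2,6], I[3,3], I[6,7].
HN type (ℓ=6): μ^(1)=2; μ^(2)=1; μ^(3)=1/2; μ^(4)=1/3; μ^(5)=-1; μ^(6)=-2

((0, 0, 0, 0, 1, 1, 0); (0, 0, 0, 0, 0, 0, 1); (0, 1, 1, 0, 0, 0, 0); (0, 1, 1, 1, 0, 0, 0); (0, 0, 0, 0, 0, 1, 0); (2, 0, 1, 0, 0, 0, 0))


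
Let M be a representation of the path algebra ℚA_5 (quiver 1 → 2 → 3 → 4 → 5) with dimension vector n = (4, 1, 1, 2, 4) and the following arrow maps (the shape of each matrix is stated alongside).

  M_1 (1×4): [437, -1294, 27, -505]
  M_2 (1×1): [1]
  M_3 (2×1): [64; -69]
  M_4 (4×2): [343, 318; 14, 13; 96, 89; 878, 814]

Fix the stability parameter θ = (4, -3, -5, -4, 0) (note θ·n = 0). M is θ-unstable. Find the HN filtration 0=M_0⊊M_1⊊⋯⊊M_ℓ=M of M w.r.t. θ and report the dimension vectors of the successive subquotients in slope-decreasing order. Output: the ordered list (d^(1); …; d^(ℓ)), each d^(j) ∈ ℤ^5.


Interval decomposition of M: I[1,1]^3, I[1,5], I[4,5], I[5,5]^2.
HN type (ℓ=4): μ^(1)=4; μ^(2)=0; μ^(3)=-2; μ^(4)=-4

((3, 0, 0, 0, 0); (0, 0, 0, 0, 4); (1, 1, 1, 1, 0); (0, 0, 0, 1, 0))


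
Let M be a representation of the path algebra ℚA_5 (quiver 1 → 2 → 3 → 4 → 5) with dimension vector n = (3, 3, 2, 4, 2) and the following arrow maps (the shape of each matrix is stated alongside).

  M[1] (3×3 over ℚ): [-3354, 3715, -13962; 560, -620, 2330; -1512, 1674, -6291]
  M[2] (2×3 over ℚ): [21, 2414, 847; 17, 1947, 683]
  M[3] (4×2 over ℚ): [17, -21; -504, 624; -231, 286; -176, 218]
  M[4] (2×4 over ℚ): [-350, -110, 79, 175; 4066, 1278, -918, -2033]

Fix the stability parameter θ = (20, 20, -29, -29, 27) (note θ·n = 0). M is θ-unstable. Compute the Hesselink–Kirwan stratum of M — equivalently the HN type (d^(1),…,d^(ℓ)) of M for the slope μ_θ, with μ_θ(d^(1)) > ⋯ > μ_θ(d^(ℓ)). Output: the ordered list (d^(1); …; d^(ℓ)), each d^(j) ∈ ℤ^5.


Interval decomposition of M: I[1,1], I[1,4], I[1,5], I[2,2], I[4,4], I[4,5].
HN type (ℓ=4): μ^(1)=27; μ^(2)=20; μ^(3)=-9/2; μ^(4)=-29

((0, 0, 0, 0, 2); (1, 1, 0, 0, 0); (2, 2, 2, 2, 0); (0, 0, 0, 2, 0))


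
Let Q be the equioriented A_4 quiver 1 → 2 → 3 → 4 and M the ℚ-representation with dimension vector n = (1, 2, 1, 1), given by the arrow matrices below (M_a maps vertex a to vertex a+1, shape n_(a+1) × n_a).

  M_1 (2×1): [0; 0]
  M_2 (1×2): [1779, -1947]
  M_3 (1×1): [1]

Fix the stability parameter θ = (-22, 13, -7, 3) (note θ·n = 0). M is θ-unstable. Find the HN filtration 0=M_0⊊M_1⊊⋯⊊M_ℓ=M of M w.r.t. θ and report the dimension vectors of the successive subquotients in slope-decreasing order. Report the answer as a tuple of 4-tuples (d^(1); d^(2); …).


Barcode: M ≅ I[1,1], I[2,2], I[2,4]. HN layers by μ_θ (3 steps, strictly decreasing):
  μ^(1)=13; μ^(2)=3; μ^(3)=-22

((0, 1, 0, 0); (0, 1, 1, 1); (1, 0, 0, 0))


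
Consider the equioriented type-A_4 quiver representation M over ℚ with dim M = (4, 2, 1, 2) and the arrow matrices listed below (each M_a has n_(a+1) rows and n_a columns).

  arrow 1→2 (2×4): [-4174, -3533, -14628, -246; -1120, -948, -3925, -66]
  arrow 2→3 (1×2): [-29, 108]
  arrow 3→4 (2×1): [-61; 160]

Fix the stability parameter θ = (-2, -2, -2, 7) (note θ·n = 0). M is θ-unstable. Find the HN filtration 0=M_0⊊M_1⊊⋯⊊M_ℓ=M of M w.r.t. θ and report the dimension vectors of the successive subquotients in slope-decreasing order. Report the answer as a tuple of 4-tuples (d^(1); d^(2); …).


Via rank(M_{q-1}∘⋯∘M_p): M ≅ I[1,1]^2, I[1,2], I[1,4], I[4,4].
μ_θ-semistable layers: μ^(1)=7; μ^(2)=-2

((0, 0, 0, 2); (4, 2, 1, 0))


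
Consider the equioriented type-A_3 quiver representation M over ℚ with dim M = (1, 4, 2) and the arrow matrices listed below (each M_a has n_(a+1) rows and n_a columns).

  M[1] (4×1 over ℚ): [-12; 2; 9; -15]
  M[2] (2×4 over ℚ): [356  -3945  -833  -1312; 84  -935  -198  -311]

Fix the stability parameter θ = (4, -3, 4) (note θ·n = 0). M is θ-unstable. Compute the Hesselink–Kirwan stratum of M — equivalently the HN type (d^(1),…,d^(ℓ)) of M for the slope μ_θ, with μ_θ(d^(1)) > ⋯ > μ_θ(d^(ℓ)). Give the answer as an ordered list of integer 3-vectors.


Via rank(M_{q-1}∘⋯∘M_p): M ≅ I[1,3], I[2,2]^2, I[2,3].
μ_θ-semistable layers: μ^(1)=4; μ^(2)=1/2; μ^(3)=-3

((0, 0, 2); (1, 1, 0); (0, 3, 0))


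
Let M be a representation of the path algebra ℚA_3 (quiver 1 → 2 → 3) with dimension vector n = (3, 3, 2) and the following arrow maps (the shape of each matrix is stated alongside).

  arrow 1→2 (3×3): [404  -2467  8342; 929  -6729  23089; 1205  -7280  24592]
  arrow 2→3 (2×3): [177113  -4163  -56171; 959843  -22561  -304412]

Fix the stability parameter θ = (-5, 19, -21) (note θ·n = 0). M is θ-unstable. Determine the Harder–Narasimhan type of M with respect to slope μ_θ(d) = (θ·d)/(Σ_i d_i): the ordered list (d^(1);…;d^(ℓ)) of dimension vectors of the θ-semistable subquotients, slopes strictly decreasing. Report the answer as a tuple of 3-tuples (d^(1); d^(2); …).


Barcode: M ≅ I[1,2], I[1,3]^2. HN layers by μ_θ (3 steps, strictly decreasing):
  μ^(1)=19; μ^(2)=-1; μ^(3)=-5

((0, 1, 0); (0, 2, 2); (3, 0, 0))


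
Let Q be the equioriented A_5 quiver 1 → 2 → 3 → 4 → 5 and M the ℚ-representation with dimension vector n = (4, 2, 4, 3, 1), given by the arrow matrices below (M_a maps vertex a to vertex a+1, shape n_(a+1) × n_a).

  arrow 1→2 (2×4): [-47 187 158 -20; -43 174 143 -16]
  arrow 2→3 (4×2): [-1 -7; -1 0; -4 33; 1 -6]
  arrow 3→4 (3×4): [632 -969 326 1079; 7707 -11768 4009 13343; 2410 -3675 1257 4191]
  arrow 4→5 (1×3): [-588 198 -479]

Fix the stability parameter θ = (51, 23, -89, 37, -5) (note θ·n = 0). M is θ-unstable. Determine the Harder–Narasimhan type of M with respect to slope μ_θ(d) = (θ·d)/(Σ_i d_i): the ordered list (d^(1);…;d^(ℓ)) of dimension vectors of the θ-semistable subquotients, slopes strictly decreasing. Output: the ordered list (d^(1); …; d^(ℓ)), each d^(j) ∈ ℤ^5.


Barcode: M ≅ I[1,1]^2, I[1,3], I[1,5], I[3,4]^2. HN layers by μ_θ (5 steps, strictly decreasing):
  μ^(1)=51; μ^(2)=37; μ^(3)=16; μ^(4)=-5; μ^(5)=-89

((2, 0, 0, 0, 0); (0, 0, 0, 2, 0); (0, 0, 0, 1, 1); (2, 2, 2, 0, 0); (0, 0, 2, 0, 0))


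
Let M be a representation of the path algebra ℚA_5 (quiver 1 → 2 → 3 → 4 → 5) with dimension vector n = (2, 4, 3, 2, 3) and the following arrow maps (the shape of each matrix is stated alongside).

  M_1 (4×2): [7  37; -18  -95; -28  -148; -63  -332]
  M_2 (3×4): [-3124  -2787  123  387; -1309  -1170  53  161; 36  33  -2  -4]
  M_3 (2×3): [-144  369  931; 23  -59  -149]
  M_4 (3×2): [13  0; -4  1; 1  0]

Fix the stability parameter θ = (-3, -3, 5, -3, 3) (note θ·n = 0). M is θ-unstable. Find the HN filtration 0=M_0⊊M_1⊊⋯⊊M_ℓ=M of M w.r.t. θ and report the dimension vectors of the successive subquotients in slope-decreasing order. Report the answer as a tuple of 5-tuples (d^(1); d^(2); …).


Interval decomposition of M: I[1,5]^2, I[2,2], I[2,3], I[5,5].
HN type (ℓ=4): μ^(1)=5; μ^(2)=3; μ^(3)=1; μ^(4)=-3

((0, 0, 1, 0, 0); (0, 0, 0, 0, 3); (0, 0, 2, 2, 0); (2, 4, 0, 0, 0))


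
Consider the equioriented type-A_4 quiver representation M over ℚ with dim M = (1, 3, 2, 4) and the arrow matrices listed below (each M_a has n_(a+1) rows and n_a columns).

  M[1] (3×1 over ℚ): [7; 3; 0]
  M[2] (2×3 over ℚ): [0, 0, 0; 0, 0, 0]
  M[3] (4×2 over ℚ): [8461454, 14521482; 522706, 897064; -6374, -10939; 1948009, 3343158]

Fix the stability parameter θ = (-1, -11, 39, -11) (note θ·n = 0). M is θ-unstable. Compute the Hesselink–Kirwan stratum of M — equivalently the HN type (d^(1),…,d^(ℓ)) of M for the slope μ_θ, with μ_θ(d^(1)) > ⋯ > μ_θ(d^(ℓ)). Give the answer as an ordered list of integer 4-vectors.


Interval decomposition of M: I[1,2], I[2,2]^2, I[3,4]^2, I[4,4]^2.
HN type (ℓ=3): μ^(1)=14; μ^(2)=-6; μ^(3)=-11

((0, 0, 2, 2); (1, 1, 0, 0); (0, 2, 0, 2))


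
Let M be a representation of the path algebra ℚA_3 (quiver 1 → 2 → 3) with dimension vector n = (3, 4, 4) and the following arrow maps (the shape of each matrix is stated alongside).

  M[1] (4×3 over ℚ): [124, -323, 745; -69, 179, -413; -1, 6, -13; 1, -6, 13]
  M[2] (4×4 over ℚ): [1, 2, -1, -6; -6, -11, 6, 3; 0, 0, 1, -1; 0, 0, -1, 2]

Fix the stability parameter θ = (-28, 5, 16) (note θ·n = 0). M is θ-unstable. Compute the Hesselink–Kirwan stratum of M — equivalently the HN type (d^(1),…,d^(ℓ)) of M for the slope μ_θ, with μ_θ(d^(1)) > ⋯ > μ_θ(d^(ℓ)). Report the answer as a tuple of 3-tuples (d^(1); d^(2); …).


Interval decomposition of M: I[1,3]^3, I[2,3].
HN type (ℓ=3): μ^(1)=16; μ^(2)=5; μ^(3)=-28

((0, 0, 4); (0, 4, 0); (3, 0, 0))


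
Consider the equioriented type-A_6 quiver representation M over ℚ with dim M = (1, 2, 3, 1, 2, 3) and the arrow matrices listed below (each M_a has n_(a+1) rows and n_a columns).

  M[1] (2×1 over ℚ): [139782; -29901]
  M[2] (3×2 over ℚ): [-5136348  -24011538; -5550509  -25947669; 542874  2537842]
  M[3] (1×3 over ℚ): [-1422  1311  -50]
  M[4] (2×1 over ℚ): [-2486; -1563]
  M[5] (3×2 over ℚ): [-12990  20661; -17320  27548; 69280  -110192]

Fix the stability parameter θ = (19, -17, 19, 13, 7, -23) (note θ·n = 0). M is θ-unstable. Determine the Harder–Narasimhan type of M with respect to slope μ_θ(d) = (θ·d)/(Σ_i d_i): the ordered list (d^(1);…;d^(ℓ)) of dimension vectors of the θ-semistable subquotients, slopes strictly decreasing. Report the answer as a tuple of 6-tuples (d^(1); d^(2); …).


Barcode: M ≅ I[1,6], I[2,3], I[3,3], I[5,5], I[6,6]^2. HN layers by μ_θ (6 steps, strictly decreasing):
  μ^(1)=19; μ^(2)=7; μ^(3)=4; μ^(4)=1; μ^(5)=-17; μ^(6)=-23

((0, 0, 2, 0, 0, 0); (0, 0, 0, 0, 1, 0); (0, 0, 1, 1, 1, 1); (1, 1, 0, 0, 0, 0); (0, 1, 0, 0, 0, 0); (0, 0, 0, 0, 0, 2))


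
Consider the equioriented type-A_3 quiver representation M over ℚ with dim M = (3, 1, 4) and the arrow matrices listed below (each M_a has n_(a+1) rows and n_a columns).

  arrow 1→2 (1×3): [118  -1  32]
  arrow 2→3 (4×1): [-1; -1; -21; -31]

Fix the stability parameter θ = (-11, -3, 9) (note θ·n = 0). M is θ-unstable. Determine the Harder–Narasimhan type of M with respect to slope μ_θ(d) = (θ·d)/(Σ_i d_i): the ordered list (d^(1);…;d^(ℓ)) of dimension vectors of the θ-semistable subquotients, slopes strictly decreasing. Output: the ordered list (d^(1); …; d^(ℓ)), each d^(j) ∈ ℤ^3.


Barcode: M ≅ I[1,1]^2, I[1,3], I[3,3]^3. HN layers by μ_θ (3 steps, strictly decreasing):
  μ^(1)=9; μ^(2)=-3; μ^(3)=-11

((0, 0, 4); (0, 1, 0); (3, 0, 0))


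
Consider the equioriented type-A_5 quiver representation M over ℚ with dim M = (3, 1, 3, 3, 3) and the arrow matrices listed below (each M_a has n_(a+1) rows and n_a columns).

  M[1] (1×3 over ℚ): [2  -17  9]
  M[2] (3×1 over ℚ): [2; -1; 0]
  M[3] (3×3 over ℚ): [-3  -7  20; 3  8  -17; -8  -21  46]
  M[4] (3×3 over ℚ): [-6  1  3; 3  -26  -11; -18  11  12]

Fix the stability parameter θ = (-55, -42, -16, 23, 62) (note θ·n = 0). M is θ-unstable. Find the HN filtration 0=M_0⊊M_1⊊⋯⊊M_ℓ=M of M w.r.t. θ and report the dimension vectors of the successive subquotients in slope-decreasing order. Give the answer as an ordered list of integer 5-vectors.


Interval decomposition of M: I[1,1]^2, I[1,5], I[3,5]^2.
HN type (ℓ=5): μ^(1)=62; μ^(2)=23; μ^(3)=-16; μ^(4)=-42; μ^(5)=-55

((0, 0, 0, 0, 3); (0, 0, 0, 3, 0); (0, 0, 3, 0, 0); (0, 1, 0, 0, 0); (3, 0, 0, 0, 0))


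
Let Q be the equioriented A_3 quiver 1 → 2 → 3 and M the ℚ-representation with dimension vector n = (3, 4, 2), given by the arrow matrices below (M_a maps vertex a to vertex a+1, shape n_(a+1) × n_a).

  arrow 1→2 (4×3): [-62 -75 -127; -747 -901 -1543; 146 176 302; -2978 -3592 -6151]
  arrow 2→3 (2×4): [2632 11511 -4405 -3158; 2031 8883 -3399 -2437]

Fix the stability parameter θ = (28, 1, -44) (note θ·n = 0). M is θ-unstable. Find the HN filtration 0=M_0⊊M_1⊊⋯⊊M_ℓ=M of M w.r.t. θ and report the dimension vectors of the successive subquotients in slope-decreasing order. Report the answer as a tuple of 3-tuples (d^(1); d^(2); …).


Barcode: M ≅ I[1,2], I[1,3]^2, I[2,2]. HN layers by μ_θ (3 steps, strictly decreasing):
  μ^(1)=29/2; μ^(2)=1; μ^(3)=-5

((1, 1, 0); (0, 1, 0); (2, 2, 2))


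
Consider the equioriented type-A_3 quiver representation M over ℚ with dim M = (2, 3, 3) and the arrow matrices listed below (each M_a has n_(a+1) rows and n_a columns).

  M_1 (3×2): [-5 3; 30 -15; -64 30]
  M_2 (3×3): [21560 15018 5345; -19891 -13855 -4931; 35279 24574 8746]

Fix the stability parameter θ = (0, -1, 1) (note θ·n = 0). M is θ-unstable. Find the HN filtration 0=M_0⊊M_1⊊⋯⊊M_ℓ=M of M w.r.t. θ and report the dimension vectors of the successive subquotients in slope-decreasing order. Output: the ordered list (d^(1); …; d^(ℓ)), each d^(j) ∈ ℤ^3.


Barcode: M ≅ I[1,3]^2, I[2,3]. HN layers by μ_θ (3 steps, strictly decreasing):
  μ^(1)=1; μ^(2)=-1/2; μ^(3)=-1

((0, 0, 3); (2, 2, 0); (0, 1, 0))


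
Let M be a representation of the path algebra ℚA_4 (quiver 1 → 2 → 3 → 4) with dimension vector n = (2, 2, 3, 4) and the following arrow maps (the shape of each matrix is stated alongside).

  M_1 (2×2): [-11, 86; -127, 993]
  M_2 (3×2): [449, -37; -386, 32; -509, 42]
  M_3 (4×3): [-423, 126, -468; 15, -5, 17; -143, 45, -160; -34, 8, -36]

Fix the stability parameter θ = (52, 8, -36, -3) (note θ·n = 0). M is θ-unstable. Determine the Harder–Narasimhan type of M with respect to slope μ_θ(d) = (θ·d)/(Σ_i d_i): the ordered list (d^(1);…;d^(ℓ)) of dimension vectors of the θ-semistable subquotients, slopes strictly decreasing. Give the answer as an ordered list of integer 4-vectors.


Via rank(M_{q-1}∘⋯∘M_p): M ≅ I[1,4]^2, I[3,4], I[4,4].
μ_θ-semistable layers: μ^(1)=21/4; μ^(2)=-3; μ^(3)=-36

((2, 2, 2, 2); (0, 0, 0, 2); (0, 0, 1, 0))


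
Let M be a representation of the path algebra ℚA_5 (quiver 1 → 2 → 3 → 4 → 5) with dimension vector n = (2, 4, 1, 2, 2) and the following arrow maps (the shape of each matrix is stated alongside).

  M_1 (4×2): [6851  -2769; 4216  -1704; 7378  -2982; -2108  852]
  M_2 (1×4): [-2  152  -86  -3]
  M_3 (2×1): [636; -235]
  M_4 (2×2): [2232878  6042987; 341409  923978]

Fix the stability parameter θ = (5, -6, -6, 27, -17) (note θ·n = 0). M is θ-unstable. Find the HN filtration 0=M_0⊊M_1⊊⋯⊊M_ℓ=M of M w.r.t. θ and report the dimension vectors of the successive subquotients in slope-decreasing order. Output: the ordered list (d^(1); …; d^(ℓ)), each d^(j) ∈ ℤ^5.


Barcode: M ≅ I[1,1], I[1,5], I[2,2]^3, I[4,5]. HN layers by μ_θ (3 steps, strictly decreasing):
  μ^(1)=5; μ^(2)=-7/3; μ^(3)=-6

((1, 0, 0, 2, 2); (1, 1, 1, 0, 0); (0, 3, 0, 0, 0))


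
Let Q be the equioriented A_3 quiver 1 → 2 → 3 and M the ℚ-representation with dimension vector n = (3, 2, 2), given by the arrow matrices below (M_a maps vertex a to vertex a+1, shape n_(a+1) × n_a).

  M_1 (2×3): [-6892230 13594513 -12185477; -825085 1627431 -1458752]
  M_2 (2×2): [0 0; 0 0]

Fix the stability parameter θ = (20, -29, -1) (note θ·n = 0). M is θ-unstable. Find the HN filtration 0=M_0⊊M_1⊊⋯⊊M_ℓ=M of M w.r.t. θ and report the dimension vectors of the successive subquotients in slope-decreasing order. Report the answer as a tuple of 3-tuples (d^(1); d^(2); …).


Interval decomposition of M: I[1,1], I[1,2]^2, I[3,3]^2.
HN type (ℓ=3): μ^(1)=20; μ^(2)=-1; μ^(3)=-9/2

((1, 0, 0); (0, 0, 2); (2, 2, 0))


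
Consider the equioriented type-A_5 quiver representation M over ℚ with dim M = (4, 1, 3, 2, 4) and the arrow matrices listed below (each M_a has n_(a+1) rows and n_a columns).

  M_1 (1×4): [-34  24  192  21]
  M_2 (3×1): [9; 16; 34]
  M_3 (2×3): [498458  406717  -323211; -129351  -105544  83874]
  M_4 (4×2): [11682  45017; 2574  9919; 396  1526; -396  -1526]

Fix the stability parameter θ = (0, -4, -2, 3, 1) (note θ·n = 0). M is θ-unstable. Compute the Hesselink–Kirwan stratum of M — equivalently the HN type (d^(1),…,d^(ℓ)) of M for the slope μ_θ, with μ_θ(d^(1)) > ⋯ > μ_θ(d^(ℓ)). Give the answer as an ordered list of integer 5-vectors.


Via rank(M_{q-1}∘⋯∘M_p): M ≅ I[1,1]^3, I[1,5], I[3,3], I[3,4], I[5,5]^3.
μ_θ-semistable layers: μ^(1)=3; μ^(2)=2; μ^(3)=1; μ^(4)=0; μ^(5)=-2

((0, 0, 0, 1, 0); (0, 0, 0, 1, 1); (0, 0, 0, 0, 3); (3, 0, 0, 0, 0); (1, 1, 3, 0, 0))


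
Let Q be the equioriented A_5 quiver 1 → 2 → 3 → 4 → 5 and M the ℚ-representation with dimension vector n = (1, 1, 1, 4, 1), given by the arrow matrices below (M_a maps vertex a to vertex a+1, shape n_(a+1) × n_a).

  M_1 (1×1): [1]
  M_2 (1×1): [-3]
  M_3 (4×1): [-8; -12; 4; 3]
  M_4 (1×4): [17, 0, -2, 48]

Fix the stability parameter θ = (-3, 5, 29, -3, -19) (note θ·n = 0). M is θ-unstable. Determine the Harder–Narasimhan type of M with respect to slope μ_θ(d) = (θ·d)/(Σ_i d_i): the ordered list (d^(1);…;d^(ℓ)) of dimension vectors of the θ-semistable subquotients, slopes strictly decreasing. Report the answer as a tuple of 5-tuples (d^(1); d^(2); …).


Barcode: M ≅ I[1,4], I[4,4]^2, I[4,5]. HN layers by μ_θ (4 steps, strictly decreasing):
  μ^(1)=13; μ^(2)=5; μ^(3)=-3; μ^(4)=-11

((0, 0, 1, 1, 0); (0, 1, 0, 0, 0); (1, 0, 0, 2, 0); (0, 0, 0, 1, 1))


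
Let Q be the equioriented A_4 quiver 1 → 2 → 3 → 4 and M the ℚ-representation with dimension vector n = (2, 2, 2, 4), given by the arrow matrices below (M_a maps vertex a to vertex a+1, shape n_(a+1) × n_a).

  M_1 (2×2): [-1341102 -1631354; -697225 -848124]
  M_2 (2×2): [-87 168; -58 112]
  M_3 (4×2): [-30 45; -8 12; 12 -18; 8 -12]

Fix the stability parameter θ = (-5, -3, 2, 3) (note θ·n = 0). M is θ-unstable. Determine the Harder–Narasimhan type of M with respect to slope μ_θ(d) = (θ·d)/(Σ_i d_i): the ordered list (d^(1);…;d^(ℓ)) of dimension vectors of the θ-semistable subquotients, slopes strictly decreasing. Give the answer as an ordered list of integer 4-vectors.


Barcode: M ≅ I[1,2], I[1,3], I[3,4], I[4,4]^3. HN layers by μ_θ (4 steps, strictly decreasing):
  μ^(1)=3; μ^(2)=2; μ^(3)=-3; μ^(4)=-5

((0, 0, 0, 4); (0, 0, 2, 0); (0, 2, 0, 0); (2, 0, 0, 0))


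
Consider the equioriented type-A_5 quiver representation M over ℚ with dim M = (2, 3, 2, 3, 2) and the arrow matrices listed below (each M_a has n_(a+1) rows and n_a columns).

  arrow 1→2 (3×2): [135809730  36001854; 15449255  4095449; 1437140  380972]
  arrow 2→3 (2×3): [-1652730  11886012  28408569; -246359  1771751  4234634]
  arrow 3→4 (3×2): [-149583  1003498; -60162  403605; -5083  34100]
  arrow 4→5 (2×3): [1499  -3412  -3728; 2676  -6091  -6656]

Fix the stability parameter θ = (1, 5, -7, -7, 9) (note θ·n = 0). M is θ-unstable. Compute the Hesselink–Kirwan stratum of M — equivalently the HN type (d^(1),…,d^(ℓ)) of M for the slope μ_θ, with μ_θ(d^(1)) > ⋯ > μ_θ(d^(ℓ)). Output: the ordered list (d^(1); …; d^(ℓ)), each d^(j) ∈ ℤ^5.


Via rank(M_{q-1}∘⋯∘M_p): M ≅ I[1,1], I[1,5], I[2,2], I[2,5], I[4,4].
μ_θ-semistable layers: μ^(1)=9; μ^(2)=5; μ^(3)=1; μ^(4)=-2; μ^(5)=-3; μ^(6)=-7

((0, 0, 0, 0, 2); (0, 1, 0, 0, 0); (1, 0, 0, 0, 0); (1, 1, 1, 1, 0); (0, 1, 1, 1, 0); (0, 0, 0, 1, 0))


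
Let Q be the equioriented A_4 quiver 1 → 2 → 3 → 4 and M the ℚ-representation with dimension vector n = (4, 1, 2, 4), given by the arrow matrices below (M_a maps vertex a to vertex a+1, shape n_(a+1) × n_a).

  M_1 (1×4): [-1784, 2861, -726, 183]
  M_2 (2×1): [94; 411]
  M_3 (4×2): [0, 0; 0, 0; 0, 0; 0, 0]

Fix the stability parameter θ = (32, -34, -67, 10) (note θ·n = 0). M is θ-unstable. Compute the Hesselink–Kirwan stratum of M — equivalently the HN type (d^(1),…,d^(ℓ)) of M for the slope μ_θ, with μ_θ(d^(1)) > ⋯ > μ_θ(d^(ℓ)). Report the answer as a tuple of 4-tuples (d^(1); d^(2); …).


Barcode: M ≅ I[1,1]^3, I[1,3], I[3,3], I[4,4]^4. HN layers by μ_θ (4 steps, strictly decreasing):
  μ^(1)=32; μ^(2)=10; μ^(3)=-23; μ^(4)=-67

((3, 0, 0, 0); (0, 0, 0, 4); (1, 1, 1, 0); (0, 0, 1, 0))


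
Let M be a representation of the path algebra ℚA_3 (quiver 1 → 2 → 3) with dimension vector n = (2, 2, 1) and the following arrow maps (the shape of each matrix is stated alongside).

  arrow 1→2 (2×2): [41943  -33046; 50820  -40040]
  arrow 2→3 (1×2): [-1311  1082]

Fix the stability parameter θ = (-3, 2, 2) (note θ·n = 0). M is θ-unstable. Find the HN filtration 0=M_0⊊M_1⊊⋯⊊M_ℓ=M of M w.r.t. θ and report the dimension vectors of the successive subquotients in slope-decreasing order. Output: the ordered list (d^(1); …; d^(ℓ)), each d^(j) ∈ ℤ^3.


Via rank(M_{q-1}∘⋯∘M_p): M ≅ I[1,1], I[1,3], I[2,2].
μ_θ-semistable layers: μ^(1)=2; μ^(2)=-3

((0, 2, 1); (2, 0, 0))


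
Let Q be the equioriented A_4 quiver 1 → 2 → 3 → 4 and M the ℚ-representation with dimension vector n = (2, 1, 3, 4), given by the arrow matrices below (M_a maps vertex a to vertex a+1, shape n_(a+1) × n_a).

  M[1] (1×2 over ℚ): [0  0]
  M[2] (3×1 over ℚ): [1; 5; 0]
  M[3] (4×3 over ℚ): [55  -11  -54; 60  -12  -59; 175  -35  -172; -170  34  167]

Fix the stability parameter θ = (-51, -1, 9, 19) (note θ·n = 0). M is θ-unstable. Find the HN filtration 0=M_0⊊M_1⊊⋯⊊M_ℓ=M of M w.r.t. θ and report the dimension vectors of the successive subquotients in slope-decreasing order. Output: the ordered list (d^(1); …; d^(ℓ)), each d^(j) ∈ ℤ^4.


Via rank(M_{q-1}∘⋯∘M_p): M ≅ I[1,1]^2, I[2,3], I[3,4]^2, I[4,4]^2.
μ_θ-semistable layers: μ^(1)=19; μ^(2)=9; μ^(3)=-1; μ^(4)=-51

((0, 0, 0, 4); (0, 0, 3, 0); (0, 1, 0, 0); (2, 0, 0, 0))


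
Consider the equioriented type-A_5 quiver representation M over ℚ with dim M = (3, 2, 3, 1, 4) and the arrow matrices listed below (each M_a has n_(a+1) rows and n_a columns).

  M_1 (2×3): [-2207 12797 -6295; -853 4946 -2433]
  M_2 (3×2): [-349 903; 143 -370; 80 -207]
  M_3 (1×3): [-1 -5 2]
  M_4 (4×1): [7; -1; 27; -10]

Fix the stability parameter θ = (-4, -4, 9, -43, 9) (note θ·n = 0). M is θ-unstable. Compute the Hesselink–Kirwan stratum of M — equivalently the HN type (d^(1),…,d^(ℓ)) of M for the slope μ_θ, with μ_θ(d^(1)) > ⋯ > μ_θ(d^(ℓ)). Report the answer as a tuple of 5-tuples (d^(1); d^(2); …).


Via rank(M_{q-1}∘⋯∘M_p): M ≅ I[1,1], I[1,3], I[1,5], I[3,3], I[5,5]^3.
μ_θ-semistable layers: μ^(1)=9; μ^(2)=-4; μ^(3)=-21/2

((0, 0, 2, 0, 4); (2, 1, 0, 0, 0); (1, 1, 1, 1, 0))


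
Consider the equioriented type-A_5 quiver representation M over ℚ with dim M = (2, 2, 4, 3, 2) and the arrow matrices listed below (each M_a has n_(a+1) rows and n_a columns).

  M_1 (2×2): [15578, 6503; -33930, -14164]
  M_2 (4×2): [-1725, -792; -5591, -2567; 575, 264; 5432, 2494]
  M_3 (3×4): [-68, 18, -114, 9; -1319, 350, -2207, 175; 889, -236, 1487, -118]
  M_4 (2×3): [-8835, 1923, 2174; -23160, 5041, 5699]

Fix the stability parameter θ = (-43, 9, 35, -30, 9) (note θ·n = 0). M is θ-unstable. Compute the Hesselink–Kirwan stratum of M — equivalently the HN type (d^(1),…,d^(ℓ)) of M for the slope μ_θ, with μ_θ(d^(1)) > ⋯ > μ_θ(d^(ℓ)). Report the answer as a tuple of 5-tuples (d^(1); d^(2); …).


Interval decomposition of M: I[1,3]^2, I[3,5]^2, I[4,4].
HN type (ℓ=5): μ^(1)=35; μ^(2)=9; μ^(3)=5/2; μ^(4)=-30; μ^(5)=-43

((0, 0, 2, 0, 0); (0, 2, 0, 0, 2); (0, 0, 2, 2, 0); (0, 0, 0, 1, 0); (2, 0, 0, 0, 0))


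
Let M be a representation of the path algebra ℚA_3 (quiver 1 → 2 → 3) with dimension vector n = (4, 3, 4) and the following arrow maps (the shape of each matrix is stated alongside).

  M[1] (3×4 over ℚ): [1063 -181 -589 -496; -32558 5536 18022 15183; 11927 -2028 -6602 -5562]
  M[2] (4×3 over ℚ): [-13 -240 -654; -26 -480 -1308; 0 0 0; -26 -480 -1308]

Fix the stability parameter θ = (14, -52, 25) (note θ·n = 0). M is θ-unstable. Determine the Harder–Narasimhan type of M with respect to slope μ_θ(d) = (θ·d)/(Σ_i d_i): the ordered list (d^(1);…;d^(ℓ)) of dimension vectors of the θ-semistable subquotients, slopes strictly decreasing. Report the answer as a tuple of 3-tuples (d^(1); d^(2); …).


Barcode: M ≅ I[1,1], I[1,2]^2, I[1,3], I[3,3]^3. HN layers by μ_θ (3 steps, strictly decreasing):
  μ^(1)=25; μ^(2)=14; μ^(3)=-19

((0, 0, 4); (1, 0, 0); (3, 3, 0))


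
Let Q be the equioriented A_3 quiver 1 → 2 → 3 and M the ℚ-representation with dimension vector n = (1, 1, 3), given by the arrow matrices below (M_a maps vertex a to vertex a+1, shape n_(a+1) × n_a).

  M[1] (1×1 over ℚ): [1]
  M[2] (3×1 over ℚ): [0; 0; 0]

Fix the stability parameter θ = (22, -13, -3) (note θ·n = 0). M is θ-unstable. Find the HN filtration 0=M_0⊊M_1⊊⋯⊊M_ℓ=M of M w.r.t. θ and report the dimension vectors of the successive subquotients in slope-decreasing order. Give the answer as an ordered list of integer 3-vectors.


Interval decomposition of M: I[1,2], I[3,3]^3.
HN type (ℓ=2): μ^(1)=9/2; μ^(2)=-3

((1, 1, 0); (0, 0, 3))


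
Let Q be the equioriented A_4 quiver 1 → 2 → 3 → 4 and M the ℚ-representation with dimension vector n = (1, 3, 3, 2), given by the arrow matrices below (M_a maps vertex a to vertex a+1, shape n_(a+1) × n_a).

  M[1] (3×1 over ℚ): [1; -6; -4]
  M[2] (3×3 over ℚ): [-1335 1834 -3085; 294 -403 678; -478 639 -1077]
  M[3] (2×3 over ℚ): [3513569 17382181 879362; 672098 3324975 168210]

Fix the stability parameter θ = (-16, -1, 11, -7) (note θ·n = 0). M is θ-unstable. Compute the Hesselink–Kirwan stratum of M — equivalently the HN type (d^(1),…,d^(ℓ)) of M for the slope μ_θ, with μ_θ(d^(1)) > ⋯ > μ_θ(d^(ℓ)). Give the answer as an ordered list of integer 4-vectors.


Via rank(M_{q-1}∘⋯∘M_p): M ≅ I[1,4], I[2,3], I[2,4].
μ_θ-semistable layers: μ^(1)=11; μ^(2)=2; μ^(3)=-1; μ^(4)=-16

((0, 0, 1, 0); (0, 0, 2, 2); (0, 3, 0, 0); (1, 0, 0, 0))


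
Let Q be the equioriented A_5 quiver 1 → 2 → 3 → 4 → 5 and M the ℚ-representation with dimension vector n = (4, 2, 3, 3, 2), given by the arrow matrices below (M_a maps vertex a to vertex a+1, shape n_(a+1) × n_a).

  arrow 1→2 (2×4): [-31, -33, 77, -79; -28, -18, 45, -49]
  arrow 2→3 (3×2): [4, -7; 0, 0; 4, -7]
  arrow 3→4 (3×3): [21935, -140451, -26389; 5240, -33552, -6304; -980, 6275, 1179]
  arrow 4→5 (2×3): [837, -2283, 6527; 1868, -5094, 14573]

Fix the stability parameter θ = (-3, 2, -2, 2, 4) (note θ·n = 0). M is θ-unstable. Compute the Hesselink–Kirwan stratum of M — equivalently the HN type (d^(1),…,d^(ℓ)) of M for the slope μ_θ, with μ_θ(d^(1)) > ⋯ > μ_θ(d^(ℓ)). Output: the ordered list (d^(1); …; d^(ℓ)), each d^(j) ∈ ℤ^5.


Via rank(M_{q-1}∘⋯∘M_p): M ≅ I[1,1]^2, I[1,2], I[1,5], I[3,3], I[3,5], I[4,4].
μ_θ-semistable layers: μ^(1)=4; μ^(2)=2; μ^(3)=0; μ^(4)=-2; μ^(5)=-3

((0, 0, 0, 0, 2); (0, 1, 0, 3, 0); (0, 1, 1, 0, 0); (0, 0, 2, 0, 0); (4, 0, 0, 0, 0))


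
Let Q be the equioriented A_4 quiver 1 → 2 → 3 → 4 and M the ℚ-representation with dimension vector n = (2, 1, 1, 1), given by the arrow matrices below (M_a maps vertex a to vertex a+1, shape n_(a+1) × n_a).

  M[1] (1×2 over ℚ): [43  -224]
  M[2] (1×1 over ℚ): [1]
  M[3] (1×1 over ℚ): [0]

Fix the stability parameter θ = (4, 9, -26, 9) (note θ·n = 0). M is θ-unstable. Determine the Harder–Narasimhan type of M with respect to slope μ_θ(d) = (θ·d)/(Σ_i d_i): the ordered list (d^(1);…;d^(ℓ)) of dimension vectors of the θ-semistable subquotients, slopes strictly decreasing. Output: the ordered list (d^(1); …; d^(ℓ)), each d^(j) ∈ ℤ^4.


Barcode: M ≅ I[1,1], I[1,3], I[4,4]. HN layers by μ_θ (3 steps, strictly decreasing):
  μ^(1)=9; μ^(2)=4; μ^(3)=-13/3

((0, 0, 0, 1); (1, 0, 0, 0); (1, 1, 1, 0))


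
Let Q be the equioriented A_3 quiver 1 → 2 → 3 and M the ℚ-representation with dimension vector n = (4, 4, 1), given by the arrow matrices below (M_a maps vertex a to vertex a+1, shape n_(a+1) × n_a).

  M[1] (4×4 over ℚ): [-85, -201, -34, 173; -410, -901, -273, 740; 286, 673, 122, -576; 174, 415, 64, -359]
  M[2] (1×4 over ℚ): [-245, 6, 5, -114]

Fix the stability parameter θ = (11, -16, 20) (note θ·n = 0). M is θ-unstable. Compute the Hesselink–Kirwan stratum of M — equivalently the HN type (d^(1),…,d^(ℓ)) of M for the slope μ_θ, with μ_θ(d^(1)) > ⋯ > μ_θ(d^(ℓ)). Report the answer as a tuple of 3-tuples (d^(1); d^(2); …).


Barcode: M ≅ I[1,2]^3, I[1,3]. HN layers by μ_θ (2 steps, strictly decreasing):
  μ^(1)=20; μ^(2)=-5/2

((0, 0, 1); (4, 4, 0))


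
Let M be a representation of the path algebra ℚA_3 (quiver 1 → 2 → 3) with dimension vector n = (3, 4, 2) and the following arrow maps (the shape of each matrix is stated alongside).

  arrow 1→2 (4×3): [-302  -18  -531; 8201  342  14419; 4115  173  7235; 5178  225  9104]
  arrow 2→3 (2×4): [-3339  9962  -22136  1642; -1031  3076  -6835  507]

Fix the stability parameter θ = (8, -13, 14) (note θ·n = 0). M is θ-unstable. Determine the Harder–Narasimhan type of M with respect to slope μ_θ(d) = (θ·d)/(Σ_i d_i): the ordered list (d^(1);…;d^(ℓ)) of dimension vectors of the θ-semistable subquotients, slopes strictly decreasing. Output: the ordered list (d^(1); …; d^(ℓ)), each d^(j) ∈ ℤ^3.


Barcode: M ≅ I[1,2], I[1,3]^2, I[2,2]. HN layers by μ_θ (3 steps, strictly decreasing):
  μ^(1)=14; μ^(2)=-5/2; μ^(3)=-13

((0, 0, 2); (3, 3, 0); (0, 1, 0))


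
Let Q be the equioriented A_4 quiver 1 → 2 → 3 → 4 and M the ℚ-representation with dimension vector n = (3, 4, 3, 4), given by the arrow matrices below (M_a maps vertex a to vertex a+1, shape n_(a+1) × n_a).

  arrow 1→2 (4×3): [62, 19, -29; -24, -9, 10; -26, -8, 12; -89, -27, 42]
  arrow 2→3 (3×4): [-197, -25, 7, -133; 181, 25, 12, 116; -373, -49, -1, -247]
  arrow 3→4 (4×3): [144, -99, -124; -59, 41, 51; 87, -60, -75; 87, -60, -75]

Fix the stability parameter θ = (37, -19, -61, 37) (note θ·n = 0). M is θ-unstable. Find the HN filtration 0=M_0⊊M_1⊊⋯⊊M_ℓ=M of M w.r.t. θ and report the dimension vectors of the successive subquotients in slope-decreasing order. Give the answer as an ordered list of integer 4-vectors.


Interval decomposition of M: I[1,3], I[1,4]^2, I[2,2], I[4,4]^2.
HN type (ℓ=3): μ^(1)=37; μ^(2)=-43/3; μ^(3)=-19

((0, 0, 0, 4); (3, 3, 3, 0); (0, 1, 0, 0))


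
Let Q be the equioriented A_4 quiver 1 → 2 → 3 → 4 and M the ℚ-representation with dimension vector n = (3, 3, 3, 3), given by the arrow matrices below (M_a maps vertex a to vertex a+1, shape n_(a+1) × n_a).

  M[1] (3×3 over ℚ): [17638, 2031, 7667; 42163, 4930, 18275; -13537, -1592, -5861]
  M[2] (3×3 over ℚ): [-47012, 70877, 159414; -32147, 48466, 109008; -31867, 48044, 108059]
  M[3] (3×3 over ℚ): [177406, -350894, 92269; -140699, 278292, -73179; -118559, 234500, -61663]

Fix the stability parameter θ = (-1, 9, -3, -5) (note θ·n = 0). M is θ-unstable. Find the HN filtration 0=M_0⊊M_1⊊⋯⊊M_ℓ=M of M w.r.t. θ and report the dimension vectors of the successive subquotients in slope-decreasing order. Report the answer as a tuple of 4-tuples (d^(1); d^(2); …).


Via rank(M_{q-1}∘⋯∘M_p): M ≅ I[1,3], I[1,4]^2, I[4,4].
μ_θ-semistable layers: μ^(1)=3; μ^(2)=1/3; μ^(3)=-1; μ^(4)=-5

((0, 1, 1, 0); (0, 2, 2, 2); (3, 0, 0, 0); (0, 0, 0, 1))


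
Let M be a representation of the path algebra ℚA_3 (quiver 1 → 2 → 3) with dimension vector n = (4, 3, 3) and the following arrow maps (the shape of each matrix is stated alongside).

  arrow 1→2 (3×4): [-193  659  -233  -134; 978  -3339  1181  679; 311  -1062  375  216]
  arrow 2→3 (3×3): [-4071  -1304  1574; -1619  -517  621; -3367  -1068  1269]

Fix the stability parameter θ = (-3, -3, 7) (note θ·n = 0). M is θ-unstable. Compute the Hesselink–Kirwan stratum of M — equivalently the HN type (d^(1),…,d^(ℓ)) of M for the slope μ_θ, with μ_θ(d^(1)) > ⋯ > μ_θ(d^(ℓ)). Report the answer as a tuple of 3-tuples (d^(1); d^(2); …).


Interval decomposition of M: I[1,1], I[1,3]^3.
HN type (ℓ=2): μ^(1)=7; μ^(2)=-3

((0, 0, 3); (4, 3, 0))
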